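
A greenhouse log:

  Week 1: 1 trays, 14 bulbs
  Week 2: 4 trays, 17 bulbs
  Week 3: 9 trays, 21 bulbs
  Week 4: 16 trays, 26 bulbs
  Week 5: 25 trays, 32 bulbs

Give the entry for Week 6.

Trays goes 1, 4, 9, 16, 25 → 36 (differences are 3, 5, 7, … (increasing by 2 each time)).
For the bulbs, differences are 3, 4, 5, … (increasing by 1 each time): 14, 17, 21, 26, 32 → 39.
So the next record is 36 trays, 39 bulbs.

36 trays, 39 bulbs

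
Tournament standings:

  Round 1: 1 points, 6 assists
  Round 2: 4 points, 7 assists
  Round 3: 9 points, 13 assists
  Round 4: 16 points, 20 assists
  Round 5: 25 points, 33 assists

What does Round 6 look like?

Points: perfect squares: 1², 2², 3², …; 1, 4, 9, 16, 25 → 36.
Assists: each term is the sum of the two before it, so 6, 7, 13, 20, 33 → 53.
Combining the parts gives 36 points, 53 assists.

36 points, 53 assists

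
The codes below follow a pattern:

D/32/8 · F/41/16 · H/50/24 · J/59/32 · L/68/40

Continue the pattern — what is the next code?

Letter goes D, F, H, J, L → N (letters move forward 2 places in the alphabet).
Second component — +9 each step: 32, 41, 50, 59, 68 → 77.
For the third component, +8 each step: 8, 16, 24, 32, 40 → 48.
Putting it together: N/77/48.

N/77/48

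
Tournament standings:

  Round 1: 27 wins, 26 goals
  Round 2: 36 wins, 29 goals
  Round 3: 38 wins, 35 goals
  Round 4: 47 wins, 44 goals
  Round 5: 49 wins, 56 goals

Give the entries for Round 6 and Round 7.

Wins: alternating steps +9, +2, +9, +2, …, so 27, 36, 38, 47, 49 → 58 → 60.
Goals — differences are 3, 6, 9, … (increasing by 3 each time): 26, 29, 35, 44, 56 → 71 → 89.
Putting the parts together: 58 wins, 71 goals and then 60 wins, 89 goals.

58 wins, 71 goals; 60 wins, 89 goals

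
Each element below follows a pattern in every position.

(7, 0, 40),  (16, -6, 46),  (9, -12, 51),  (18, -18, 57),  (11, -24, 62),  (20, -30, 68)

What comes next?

For the first coordinate, alternating steps +9, −7, +9, −7, …: 7, 16, 9, 18, 11, 20 → 13.
For the second coordinate, −6 each step: 0, -6, -12, -18, -24, -30 → -36.
For the third coordinate, alternating steps +6, +5, +6, +5, …: 40, 46, 51, 57, 62, 68 → 73.
So the next element is (13, -36, 73).

(13, -36, 73)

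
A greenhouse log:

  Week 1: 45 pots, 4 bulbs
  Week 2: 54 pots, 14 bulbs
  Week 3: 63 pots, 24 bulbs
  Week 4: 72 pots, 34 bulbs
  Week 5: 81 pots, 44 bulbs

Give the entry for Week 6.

Pots: +9 each step, so 45, 54, 63, 72, 81 → 90.
Bulbs: 4, 14, 24, 34, 44 → 54 (+10 each step).
So the next record is 90 pots, 54 bulbs.

90 pots, 54 bulbs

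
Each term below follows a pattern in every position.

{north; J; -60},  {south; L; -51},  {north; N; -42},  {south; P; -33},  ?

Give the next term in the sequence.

{north; R; -24}

Direction: north, south, north, south → north (alternates north ↔ south).
Letter: letters move forward 2 places in the alphabet; J, L, N, P → R.
Third value — +9 each step: -60, -51, -42, -33 → -24.
So the next term is {north; R; -24}.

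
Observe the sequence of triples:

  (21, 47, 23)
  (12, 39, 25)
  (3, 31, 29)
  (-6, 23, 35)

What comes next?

(-15, 15, 43)

First slot: −9 each step; 21, 12, 3, -6 → -15.
Second slot — −8 each step: 47, 39, 31, 23 → 15.
For the third slot, differences are 2, 4, 6, … (increasing by 2 each time): 23, 25, 29, 35 → 43.
So the next triple is (-15, 15, 43).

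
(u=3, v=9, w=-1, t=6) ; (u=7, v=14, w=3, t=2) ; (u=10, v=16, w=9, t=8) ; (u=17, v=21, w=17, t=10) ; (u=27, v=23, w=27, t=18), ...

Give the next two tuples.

U: 3, 7, 10, 17, 27 → 44 → 71 (each term is the sum of the two before it).
V: alternating steps +5, +2, +5, +2, …; 9, 14, 16, 21, 23 → 28 → 30.
For the w, differences are 4, 6, 8, … (increasing by 2 each time): -1, 3, 9, 17, 27 → 39 → 53.
T: 6, 2, 8, 10, 18 → 28 → 46 (each term is the sum of the two before it).
So the next two tuples are (u=44, v=28, w=39, t=28) and (u=71, v=30, w=53, t=46).

(u=44, v=28, w=39, t=28), (u=71, v=30, w=53, t=46)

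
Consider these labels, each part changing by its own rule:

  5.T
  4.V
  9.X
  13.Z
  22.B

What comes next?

First component: each term is the sum of the two before it; 5, 4, 9, 13, 22 → 35.
For the letter, letters move forward 2 places in the alphabet, wrapping Z→A: T, V, X, Z, B → D.
So the next label is 35.D.

35.D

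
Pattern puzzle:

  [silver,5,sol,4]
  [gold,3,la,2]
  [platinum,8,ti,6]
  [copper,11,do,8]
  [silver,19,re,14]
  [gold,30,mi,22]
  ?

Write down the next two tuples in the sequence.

[platinum,49,fa,36], [copper,79,sol,58]

Metal goes silver, gold, platinum, copper, silver, gold → platinum → copper (repeats silver → gold → platinum → copper).
Second component — each term is the sum of the two before it: 5, 3, 8, 11, 19, 30 → 49 → 79.
Note: runs through the solfège scale do→ti, so sol, la, ti, do, re, mi → fa → sol.
Fourth component: 4, 2, 6, 8, 14, 22 → 36 → 58 (each term is the sum of the two before it).
So the next two tuples are [platinum,49,fa,36] and [copper,79,sol,58].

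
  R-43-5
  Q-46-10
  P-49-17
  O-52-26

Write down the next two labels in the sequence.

N-55-37, M-58-50

Letter — letters move back 1 place in the alphabet: R, Q, P, O → N → M.
Second component: +3 each step; 43, 46, 49, 52 → 55 → 58.
For the third component, differences are 5, 7, 9, … (increasing by 2 each time): 5, 10, 17, 26 → 37 → 50.
Putting the parts together: N-55-37 and then M-58-50.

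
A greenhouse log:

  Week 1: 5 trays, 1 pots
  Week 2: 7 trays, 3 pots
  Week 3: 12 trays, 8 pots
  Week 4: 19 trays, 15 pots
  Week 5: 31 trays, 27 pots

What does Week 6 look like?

50 trays, 46 pots

Trays goes 5, 7, 12, 19, 31 → 50 (each term is the sum of the two before it).
Pots: 1, 3, 8, 15, 27 → 46 (always 4 less than the trays).
So the next row is 50 trays, 46 pots.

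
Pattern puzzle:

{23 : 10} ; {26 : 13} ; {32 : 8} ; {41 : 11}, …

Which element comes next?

First component — differences are 3, 6, 9, … (increasing by 3 each time): 23, 26, 32, 41 → 53.
For the second component, alternating steps +3, −5, +3, −5, …: 10, 13, 8, 11 → 6.
So the next element is {53 : 6}.

{53 : 6}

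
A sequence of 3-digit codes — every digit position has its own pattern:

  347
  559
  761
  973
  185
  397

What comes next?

509

First digit: +2 each step, mod 10, so 3, 5, 7, 9, 1, 3 → 5.
Second digit: +1 each step, mod 10; 4, 5, 6, 7, 8, 9 → 0.
Third digit goes 7, 9, 1, 3, 5, 7 → 9 (+2 each step, mod 10).
Combining the parts gives 509.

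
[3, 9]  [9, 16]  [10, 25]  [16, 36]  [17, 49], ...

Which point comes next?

[23, 64]

First entry: 3, 9, 10, 16, 17 → 23 (alternating steps +6, +1, +6, +1, …).
Second entry: 9, 16, 25, 36, 49 → 64 (perfect squares: 3², 4², 5², …).
Combining the parts gives [23, 64].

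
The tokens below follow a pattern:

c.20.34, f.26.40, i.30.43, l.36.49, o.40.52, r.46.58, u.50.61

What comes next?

x.56.67

For the letter, letters move forward 3 places in the alphabet: c, f, i, l, o, r, u → x.
Second component: alternating steps +6, +4, +6, +4, …, so 20, 26, 30, 36, 40, 46, 50 → 56.
Third component — alternating steps +6, +3, +6, +3, …: 34, 40, 43, 49, 52, 58, 61 → 67.
So the next token is x.56.67.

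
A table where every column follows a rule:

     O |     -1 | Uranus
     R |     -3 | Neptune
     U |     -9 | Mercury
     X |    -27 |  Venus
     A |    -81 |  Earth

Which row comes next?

Letter: O, R, U, X, A → D (letters move forward 3 places in the alphabet, wrapping Z→A).
Second component goes -1, -3, -9, -27, -81 → -243 (×3 each step).
Planet goes Uranus, Neptune, Mercury, Venus, Earth → Mars (runs through the planets Mercury→Neptune).
So the next row is D  -243  Mars.

D  -243  Mars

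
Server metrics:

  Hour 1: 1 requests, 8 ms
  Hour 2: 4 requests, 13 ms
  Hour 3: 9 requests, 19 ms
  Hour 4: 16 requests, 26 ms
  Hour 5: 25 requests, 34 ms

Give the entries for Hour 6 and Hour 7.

36 requests, 43 ms; 49 requests, 53 ms

For the requests, differences are 3, 5, 7, … (increasing by 2 each time): 1, 4, 9, 16, 25 → 36 → 49.
Ms: differences are 5, 6, 7, … (increasing by 1 each time), so 8, 13, 19, 26, 34 → 43 → 53.
Putting the parts together: 36 requests, 43 ms and then 49 requests, 53 ms.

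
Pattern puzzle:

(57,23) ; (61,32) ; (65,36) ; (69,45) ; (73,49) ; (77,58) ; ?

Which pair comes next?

First value: +4 each step; 57, 61, 65, 69, 73, 77 → 81.
Second value — alternating steps +9, +4, +9, +4, …: 23, 32, 36, 45, 49, 58 → 62.
Combining the parts gives (81,62).

(81,62)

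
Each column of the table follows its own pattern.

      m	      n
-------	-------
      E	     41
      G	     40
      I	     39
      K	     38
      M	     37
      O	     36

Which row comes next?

Column m: letters move forward 2 places in the alphabet, so E, G, I, K, M, O → Q.
For the column n, −1 each step: 41, 40, 39, 38, 37, 36 → 35.
Putting it together: Q  35.

Q  35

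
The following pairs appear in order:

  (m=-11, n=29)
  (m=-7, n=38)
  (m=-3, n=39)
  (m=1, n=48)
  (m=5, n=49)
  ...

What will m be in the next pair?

9

M — +4 each step: -11, -7, -3, 1, 5 → 9.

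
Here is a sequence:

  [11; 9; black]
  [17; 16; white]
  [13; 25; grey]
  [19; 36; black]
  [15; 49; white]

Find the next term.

[21; 64; grey]

For the first value, alternating steps +6, −4, +6, −4, …: 11, 17, 13, 19, 15 → 21.
For the second value, perfect squares: 3², 4², 5², …: 9, 16, 25, 36, 49 → 64.
Shade goes black, white, grey, black, white → grey (repeats black → white → grey).
Putting it together: [21; 64; grey].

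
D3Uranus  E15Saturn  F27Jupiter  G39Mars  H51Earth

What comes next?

I63Venus

Letter — letters move forward 1 place in the alphabet: D, E, F, G, H → I.
Second component: 3, 15, 27, 39, 51 → 63 (+12 each step).
Planet — runs backward through the planets Mercury→Neptune: Uranus, Saturn, Jupiter, Mars, Earth → Venus.
Combining the parts gives I63Venus.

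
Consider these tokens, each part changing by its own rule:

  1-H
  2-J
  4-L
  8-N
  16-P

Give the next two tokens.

32-R, 64-T

First component goes 1, 2, 4, 8, 16 → 32 → 64 (×2 each step).
Letter: letters move forward 2 places in the alphabet, so H, J, L, N, P → R → T.
Putting the parts together: 32-R and then 64-T.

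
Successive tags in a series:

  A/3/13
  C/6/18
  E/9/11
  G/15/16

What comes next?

Letter: A, C, E, G → I (letters move forward 2 places in the alphabet).
Second component: 3, 6, 9, 15 → 24 (each term is the sum of the two before it).
For the third component, alternating steps +5, −7, +5, −7, …: 13, 18, 11, 16 → 9.
Combining the parts gives I/24/9.

I/24/9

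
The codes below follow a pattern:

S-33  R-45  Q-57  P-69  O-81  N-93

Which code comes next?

M-105

Letter: S, R, Q, P, O, N → M (letters move back 1 place in the alphabet).
Second component — +12 each step: 33, 45, 57, 69, 81, 93 → 105.
Putting it together: M-105.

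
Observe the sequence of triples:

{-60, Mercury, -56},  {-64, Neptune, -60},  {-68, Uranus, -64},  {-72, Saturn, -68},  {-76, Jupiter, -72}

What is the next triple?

{-80, Mars, -76}

First part: −4 each step, so -60, -64, -68, -72, -76 → -80.
Planet goes Mercury, Neptune, Uranus, Saturn, Jupiter → Mars (runs backward through the planets Mercury→Neptune).
Third part: always 4 more than the first part; -56, -60, -64, -68, -72 → -76.
Putting it together: {-80, Mars, -76}.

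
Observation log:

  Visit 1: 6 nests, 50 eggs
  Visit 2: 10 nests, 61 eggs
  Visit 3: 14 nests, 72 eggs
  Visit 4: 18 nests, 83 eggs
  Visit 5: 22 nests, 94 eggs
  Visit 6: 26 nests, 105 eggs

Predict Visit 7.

30 nests, 116 eggs

Nests: +4 each step, so 6, 10, 14, 18, 22, 26 → 30.
Eggs: 50, 61, 72, 83, 94, 105 → 116 (+11 each step).
Combining the parts gives 30 nests, 116 eggs.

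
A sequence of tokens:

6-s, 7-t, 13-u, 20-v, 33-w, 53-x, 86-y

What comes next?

139-z

First component: each term is the sum of the two before it, so 6, 7, 13, 20, 33, 53, 86 → 139.
Letter goes s, t, u, v, w, x, y → z (letters move forward 1 place in the alphabet).
Putting it together: 139-z.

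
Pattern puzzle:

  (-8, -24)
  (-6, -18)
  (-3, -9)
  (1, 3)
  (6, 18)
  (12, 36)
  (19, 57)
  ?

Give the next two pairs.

For the first coordinate, differences are 2, 3, 4, … (increasing by 1 each time): -8, -6, -3, 1, 6, 12, 19 → 27 → 36.
Second coordinate: always 3 × the first coordinate; -24, -18, -9, 3, 18, 36, 57 → 81 → 108.
Putting the parts together: (27, 81) and then (36, 108).

(27, 81), (36, 108)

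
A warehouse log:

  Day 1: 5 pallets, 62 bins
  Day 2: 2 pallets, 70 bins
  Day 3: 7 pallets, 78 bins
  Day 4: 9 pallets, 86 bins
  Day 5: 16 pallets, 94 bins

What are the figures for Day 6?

25 pallets, 102 bins

For the pallets, each term is the sum of the two before it: 5, 2, 7, 9, 16 → 25.
Bins: 62, 70, 78, 86, 94 → 102 (+8 each step).
Combining the parts gives 25 pallets, 102 bins.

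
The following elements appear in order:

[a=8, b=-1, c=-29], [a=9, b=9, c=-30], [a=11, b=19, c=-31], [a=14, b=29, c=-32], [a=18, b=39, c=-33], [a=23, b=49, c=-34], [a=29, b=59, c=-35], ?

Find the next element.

[a=36, b=69, c=-36]

A: 8, 9, 11, 14, 18, 23, 29 → 36 (differences are 1, 2, 3, … (increasing by 1 each time)).
For the b, +10 each step: -1, 9, 19, 29, 39, 49, 59 → 69.
C: -29, -30, -31, -32, -33, -34, -35 → -36 (−1 each step).
Combining the parts gives [a=36, b=69, c=-36].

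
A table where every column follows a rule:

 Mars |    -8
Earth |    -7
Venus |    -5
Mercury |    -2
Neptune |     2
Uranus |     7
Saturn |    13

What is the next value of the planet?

Planet: runs backward through the planets Mercury→Neptune; Mars, Earth, Venus, Mercury, Neptune, Uranus, Saturn → Jupiter.

Jupiter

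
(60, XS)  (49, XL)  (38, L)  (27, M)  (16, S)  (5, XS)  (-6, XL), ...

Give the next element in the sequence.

(-17, L)

First entry goes 60, 49, 38, 27, 16, 5, -6 → -17 (−11 each step).
Size: repeats XS → XL → L → M → S; XS, XL, L, M, S, XS, XL → L.
Combining the parts gives (-17, L).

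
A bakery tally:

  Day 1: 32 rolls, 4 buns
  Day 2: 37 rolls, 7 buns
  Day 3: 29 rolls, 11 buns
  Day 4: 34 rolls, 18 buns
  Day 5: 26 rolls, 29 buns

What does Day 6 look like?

Rolls — alternating steps +5, −8, +5, −8, …: 32, 37, 29, 34, 26 → 31.
Buns: each term is the sum of the two before it, so 4, 7, 11, 18, 29 → 47.
So the next record is 31 rolls, 47 buns.

31 rolls, 47 buns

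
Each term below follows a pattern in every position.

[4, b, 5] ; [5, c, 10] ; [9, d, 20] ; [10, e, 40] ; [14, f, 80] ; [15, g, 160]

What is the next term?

First entry goes 4, 5, 9, 10, 14, 15 → 19 (alternating steps +1, +4, +1, +4, …).
For the letter, letters move forward 1 place in the alphabet: b, c, d, e, f, g → h.
Third entry: ×2 each step; 5, 10, 20, 40, 80, 160 → 320.
Putting it together: [19, h, 320].

[19, h, 320]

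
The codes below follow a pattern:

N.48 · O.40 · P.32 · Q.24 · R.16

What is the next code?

S.8

For the letter, letters move forward 1 place in the alphabet: N, O, P, Q, R → S.
Second component: −8 each step; 48, 40, 32, 24, 16 → 8.
Combining the parts gives S.8.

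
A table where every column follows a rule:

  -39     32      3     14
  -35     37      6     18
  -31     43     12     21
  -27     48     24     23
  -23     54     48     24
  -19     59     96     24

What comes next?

-15  65  192  23

First component: +4 each step, so -39, -35, -31, -27, -23, -19 → -15.
Second component goes 32, 37, 43, 48, 54, 59 → 65 (alternating steps +5, +6, +5, +6, …).
Third component: ×2 each step; 3, 6, 12, 24, 48, 96 → 192.
Fourth component — differences are 4, 3, 2, … (decreasing by 1 each time): 14, 18, 21, 23, 24, 24 → 23.
Putting it together: -15  65  192  23.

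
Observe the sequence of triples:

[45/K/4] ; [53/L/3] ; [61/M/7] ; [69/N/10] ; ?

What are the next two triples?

First component: +8 each step; 45, 53, 61, 69 → 77 → 85.
Letter: K, L, M, N → O → P (letters move forward 1 place in the alphabet).
For the third component, each term is the sum of the two before it: 4, 3, 7, 10 → 17 → 27.
Putting the parts together: [77/O/17] and then [85/P/27].

[77/O/17], [85/P/27]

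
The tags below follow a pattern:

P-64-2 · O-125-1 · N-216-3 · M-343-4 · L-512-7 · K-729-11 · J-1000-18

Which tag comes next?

I-1331-29

Letter: P, O, N, M, L, K, J → I (letters move back 1 place in the alphabet).
Second component goes 64, 125, 216, 343, 512, 729, 1000 → 1331 (perfect cubes: 4³, 5³, 6³, …).
Third component: each term is the sum of the two before it; 2, 1, 3, 4, 7, 11, 18 → 29.
Putting it together: I-1331-29.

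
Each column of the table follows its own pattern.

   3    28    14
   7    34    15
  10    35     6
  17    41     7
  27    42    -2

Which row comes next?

First component: each term is the sum of the two before it; 3, 7, 10, 17, 27 → 44.
Second component — alternating steps +6, +1, +6, +1, …: 28, 34, 35, 41, 42 → 48.
Third component: alternating steps +1, −9, +1, −9, …; 14, 15, 6, 7, -2 → -1.
Combining the parts gives 44  48  -1.

44  48  -1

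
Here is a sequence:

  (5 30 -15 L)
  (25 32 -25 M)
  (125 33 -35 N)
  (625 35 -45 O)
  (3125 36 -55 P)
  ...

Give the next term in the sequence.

(15625 38 -65 Q)

First slot: ×5 each step, so 5, 25, 125, 625, 3125 → 15625.
Second slot: 30, 32, 33, 35, 36 → 38 (alternating steps +2, +1, +2, +1, …).
Third slot: −10 each step, so -15, -25, -35, -45, -55 → -65.
Letter: L, M, N, O, P → Q (letters move forward 1 place in the alphabet).
Putting it together: (15625 38 -65 Q).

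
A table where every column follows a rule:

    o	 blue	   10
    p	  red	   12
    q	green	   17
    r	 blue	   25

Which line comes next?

Letter — letters move forward 1 place in the alphabet: o, p, q, r → s.
Colour: blue, red, green, blue → red (repeats blue → red → green).
For the third component, differences are 2, 5, 8, … (increasing by 3 each time): 10, 12, 17, 25 → 36.
Combining the parts gives s  red  36.

s  red  36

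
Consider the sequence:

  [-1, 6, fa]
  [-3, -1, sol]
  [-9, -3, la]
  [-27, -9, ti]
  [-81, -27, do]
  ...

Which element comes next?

For the first slot, ×3 each step: -1, -3, -9, -27, -81 → -243.
Second slot — always the previous value of the first slot: 6, -1, -3, -9, -27 → -81.
For the note, runs through the solfège scale do→ti: fa, sol, la, ti, do → re.
Putting it together: [-243, -81, re].

[-243, -81, re]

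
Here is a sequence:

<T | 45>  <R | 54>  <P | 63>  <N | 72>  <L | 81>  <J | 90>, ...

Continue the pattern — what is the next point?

<H | 99>

Letter: letters move back 2 places in the alphabet; T, R, P, N, L, J → H.
Second part: +9 each step, so 45, 54, 63, 72, 81, 90 → 99.
Putting it together: <H | 99>.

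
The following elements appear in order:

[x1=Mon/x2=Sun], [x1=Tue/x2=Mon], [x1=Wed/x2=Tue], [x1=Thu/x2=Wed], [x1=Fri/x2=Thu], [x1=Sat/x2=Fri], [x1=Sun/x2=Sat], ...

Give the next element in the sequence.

[x1=Mon/x2=Sun]

For the x1, runs through the weekdays Mon→Sun: Mon, Tue, Wed, Thu, Fri, Sat, Sun → Mon.
X2: runs through the weekdays Mon→Sun; Sun, Mon, Tue, Wed, Thu, Fri, Sat → Sun.
So the next element is [x1=Mon/x2=Sun].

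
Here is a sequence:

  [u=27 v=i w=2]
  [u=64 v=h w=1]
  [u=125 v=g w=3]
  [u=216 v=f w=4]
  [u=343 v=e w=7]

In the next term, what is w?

11

For the u, perfect cubes: 3³, 4³, 5³, …: 27, 64, 125, 216, 343 → 512.
V — letters move back 1 place in the alphabet: i, h, g, f, e → d.
W: 2, 1, 3, 4, 7 → 11 (each term is the sum of the two before it).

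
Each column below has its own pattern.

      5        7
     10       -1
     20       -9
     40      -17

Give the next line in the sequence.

80  -25

First component: ×2 each step, so 5, 10, 20, 40 → 80.
Second component: −8 each step, so 7, -1, -9, -17 → -25.
So the next line is 80  -25.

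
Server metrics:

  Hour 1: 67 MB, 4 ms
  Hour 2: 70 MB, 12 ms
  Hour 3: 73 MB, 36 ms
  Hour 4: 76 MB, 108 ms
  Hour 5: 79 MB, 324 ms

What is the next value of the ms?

Ms: 4, 12, 36, 108, 324 → 972 (×3 each step).

972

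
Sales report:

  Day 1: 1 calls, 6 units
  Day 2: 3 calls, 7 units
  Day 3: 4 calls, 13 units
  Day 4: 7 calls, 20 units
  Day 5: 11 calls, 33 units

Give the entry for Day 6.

18 calls, 53 units

For the calls, each term is the sum of the two before it: 1, 3, 4, 7, 11 → 18.
Units — each term is the sum of the two before it: 6, 7, 13, 20, 33 → 53.
Putting it together: 18 calls, 53 units.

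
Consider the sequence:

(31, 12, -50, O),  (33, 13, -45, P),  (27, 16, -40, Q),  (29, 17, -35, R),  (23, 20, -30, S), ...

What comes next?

First component: alternating steps +2, −6, +2, −6, …; 31, 33, 27, 29, 23 → 25.
For the second component, alternating steps +1, +3, +1, +3, …: 12, 13, 16, 17, 20 → 21.
Third component: +5 each step, so -50, -45, -40, -35, -30 → -25.
Letter: letters move forward 1 place in the alphabet, so O, P, Q, R, S → T.
So the next term is (25, 21, -25, T).

(25, 21, -25, T)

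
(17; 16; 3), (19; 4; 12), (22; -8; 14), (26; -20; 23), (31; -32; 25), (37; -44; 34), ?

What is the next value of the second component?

First component: differences are 2, 3, 4, … (increasing by 1 each time), so 17, 19, 22, 26, 31, 37 → 44.
Second component: 16, 4, -8, -20, -32, -44 → -56 (−12 each step).
Third component goes 3, 12, 14, 23, 25, 34 → 36 (alternating steps +9, +2, +9, +2, …).

-56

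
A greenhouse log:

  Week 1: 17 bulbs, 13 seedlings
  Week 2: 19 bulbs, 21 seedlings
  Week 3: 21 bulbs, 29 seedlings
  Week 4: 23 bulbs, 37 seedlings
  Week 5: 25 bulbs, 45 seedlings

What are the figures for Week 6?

27 bulbs, 53 seedlings

Bulbs goes 17, 19, 21, 23, 25 → 27 (+2 each step).
For the seedlings, +8 each step: 13, 21, 29, 37, 45 → 53.
So the next row is 27 bulbs, 53 seedlings.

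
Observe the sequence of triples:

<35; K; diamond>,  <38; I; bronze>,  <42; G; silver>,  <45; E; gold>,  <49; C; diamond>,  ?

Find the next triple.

First coordinate goes 35, 38, 42, 45, 49 → 52 (alternating steps +3, +4, +3, +4, …).
For the letter, letters move back 2 places in the alphabet: K, I, G, E, C → A.
For the rank, repeats diamond → bronze → silver → gold: diamond, bronze, silver, gold, diamond → bronze.
So the next triple is <52; A; bronze>.

<52; A; bronze>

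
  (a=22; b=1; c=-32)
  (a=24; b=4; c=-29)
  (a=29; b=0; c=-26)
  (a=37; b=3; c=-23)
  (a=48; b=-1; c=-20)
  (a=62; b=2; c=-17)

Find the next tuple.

A: differences are 2, 5, 8, … (increasing by 3 each time); 22, 24, 29, 37, 48, 62 → 79.
For the b, alternating steps +3, −4, +3, −4, …: 1, 4, 0, 3, -1, 2 → -2.
C goes -32, -29, -26, -23, -20, -17 → -14 (+3 each step).
So the next tuple is (a=79; b=-2; c=-14).

(a=79; b=-2; c=-14)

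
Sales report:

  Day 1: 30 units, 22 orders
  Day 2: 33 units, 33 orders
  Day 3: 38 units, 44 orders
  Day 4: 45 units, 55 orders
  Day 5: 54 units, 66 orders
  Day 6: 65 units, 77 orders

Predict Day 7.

78 units, 88 orders

Units goes 30, 33, 38, 45, 54, 65 → 78 (differences are 3, 5, 7, … (increasing by 2 each time)).
For the orders, +11 each step: 22, 33, 44, 55, 66, 77 → 88.
Combining the parts gives 78 units, 88 orders.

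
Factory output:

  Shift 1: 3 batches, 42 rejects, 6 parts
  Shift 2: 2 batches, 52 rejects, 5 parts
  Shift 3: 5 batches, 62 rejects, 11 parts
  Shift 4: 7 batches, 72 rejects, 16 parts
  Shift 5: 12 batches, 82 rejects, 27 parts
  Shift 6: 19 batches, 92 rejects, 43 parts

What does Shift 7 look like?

31 batches, 102 rejects, 70 parts

Batches: each term is the sum of the two before it, so 3, 2, 5, 7, 12, 19 → 31.
For the rejects, +10 each step: 42, 52, 62, 72, 82, 92 → 102.
Parts: 6, 5, 11, 16, 27, 43 → 70 (each term is the sum of the two before it).
Combining the parts gives 31 batches, 102 rejects, 70 parts.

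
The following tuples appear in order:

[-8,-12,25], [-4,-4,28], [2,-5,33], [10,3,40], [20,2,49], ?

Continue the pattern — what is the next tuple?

First part: differences are 4, 6, 8, … (increasing by 2 each time); -8, -4, 2, 10, 20 → 32.
For the second part, alternating steps +8, −1, +8, −1, …: -12, -4, -5, 3, 2 → 10.
Third part: differences are 3, 5, 7, … (increasing by 2 each time); 25, 28, 33, 40, 49 → 60.
Putting it together: [32,10,60].

[32,10,60]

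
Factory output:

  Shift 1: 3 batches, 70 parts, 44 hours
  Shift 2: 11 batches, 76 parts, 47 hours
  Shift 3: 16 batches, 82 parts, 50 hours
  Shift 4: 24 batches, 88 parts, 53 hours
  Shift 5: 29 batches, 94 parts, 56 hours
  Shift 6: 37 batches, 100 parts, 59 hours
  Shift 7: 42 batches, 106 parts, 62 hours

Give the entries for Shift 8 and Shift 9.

Batches: 3, 11, 16, 24, 29, 37, 42 → 50 → 55 (alternating steps +8, +5, +8, +5, …).
Parts: +6 each step, so 70, 76, 82, 88, 94, 100, 106 → 112 → 118.
Hours: +3 each step; 44, 47, 50, 53, 56, 59, 62 → 65 → 68.
So the next two rows are 50 batches, 112 parts, 65 hours and 55 batches, 118 parts, 68 hours.

50 batches, 112 parts, 65 hours; 55 batches, 118 parts, 68 hours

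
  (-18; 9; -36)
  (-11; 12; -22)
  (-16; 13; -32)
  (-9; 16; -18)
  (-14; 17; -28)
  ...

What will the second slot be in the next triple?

First slot: alternating steps +7, −5, +7, −5, …, so -18, -11, -16, -9, -14 → -7.
Second slot: alternating steps +3, +1, +3, +1, …; 9, 12, 13, 16, 17 → 20.
Third slot: -36, -22, -32, -18, -28 → -14 (always 2 × the first slot).

20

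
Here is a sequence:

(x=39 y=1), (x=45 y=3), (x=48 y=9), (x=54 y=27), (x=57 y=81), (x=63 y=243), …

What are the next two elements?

(x=66 y=729), (x=72 y=2187)

X: alternating steps +6, +3, +6, +3, …, so 39, 45, 48, 54, 57, 63 → 66 → 72.
Y: 1, 3, 9, 27, 81, 243 → 729 → 2187 (×3 each step).
Putting the parts together: (x=66 y=729) and then (x=72 y=2187).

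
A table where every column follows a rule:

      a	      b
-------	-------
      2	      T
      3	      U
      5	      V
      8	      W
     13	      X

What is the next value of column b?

Y

Column b: T, U, V, W, X → Y (letters move forward 1 place in the alphabet).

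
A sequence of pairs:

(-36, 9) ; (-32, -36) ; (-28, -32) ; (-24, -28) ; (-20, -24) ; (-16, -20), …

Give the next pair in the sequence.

(-12, -16)

First entry: +4 each step; -36, -32, -28, -24, -20, -16 → -12.
Second entry — always the previous value of the first entry: 9, -36, -32, -28, -24, -20 → -16.
Putting it together: (-12, -16).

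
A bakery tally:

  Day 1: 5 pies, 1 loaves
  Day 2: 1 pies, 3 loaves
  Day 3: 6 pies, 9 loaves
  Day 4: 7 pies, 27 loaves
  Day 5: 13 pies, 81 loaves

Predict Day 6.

Pies goes 5, 1, 6, 7, 13 → 20 (each term is the sum of the two before it).
For the loaves, ×3 each step: 1, 3, 9, 27, 81 → 243.
Putting it together: 20 pies, 243 loaves.

20 pies, 243 loaves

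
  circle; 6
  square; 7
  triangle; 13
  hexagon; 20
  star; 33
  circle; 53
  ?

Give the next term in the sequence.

square; 86

Shape: repeats circle → square → triangle → hexagon → star; circle, square, triangle, hexagon, star, circle → square.
Second component: each term is the sum of the two before it, so 6, 7, 13, 20, 33, 53 → 86.
So the next term is square; 86.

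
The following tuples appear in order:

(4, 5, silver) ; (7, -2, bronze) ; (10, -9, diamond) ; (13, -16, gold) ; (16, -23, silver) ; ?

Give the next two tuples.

(19, -30, bronze), (22, -37, diamond)

First component goes 4, 7, 10, 13, 16 → 19 → 22 (+3 each step).
Second component — −7 each step: 5, -2, -9, -16, -23 → -30 → -37.
For the rank, repeats silver → bronze → diamond → gold: silver, bronze, diamond, gold, silver → bronze → diamond.
So the next two tuples are (19, -30, bronze) and (22, -37, diamond).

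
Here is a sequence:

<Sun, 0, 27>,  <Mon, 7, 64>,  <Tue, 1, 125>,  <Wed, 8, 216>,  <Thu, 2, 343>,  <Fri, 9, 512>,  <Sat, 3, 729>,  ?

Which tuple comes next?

<Sun, 10, 1000>

Day: Sun, Mon, Tue, Wed, Thu, Fri, Sat → Sun (runs through the weekdays Mon→Sun).
Second coordinate goes 0, 7, 1, 8, 2, 9, 3 → 10 (alternating steps +7, −6, +7, −6, …).
Third coordinate goes 27, 64, 125, 216, 343, 512, 729 → 1000 (perfect cubes: 3³, 4³, 5³, …).
So the next tuple is <Sun, 10, 1000>.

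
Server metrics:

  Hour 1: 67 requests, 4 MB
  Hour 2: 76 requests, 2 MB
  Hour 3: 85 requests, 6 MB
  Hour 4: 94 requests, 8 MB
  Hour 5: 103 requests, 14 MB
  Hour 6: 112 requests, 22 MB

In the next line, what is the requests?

Requests — +9 each step: 67, 76, 85, 94, 103, 112 → 121.

121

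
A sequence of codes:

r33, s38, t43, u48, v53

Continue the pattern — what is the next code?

w58

Letter: r, s, t, u, v → w (letters move forward 1 place in the alphabet).
Second component — +5 each step: 33, 38, 43, 48, 53 → 58.
Combining the parts gives w58.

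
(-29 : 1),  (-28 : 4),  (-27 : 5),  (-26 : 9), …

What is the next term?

(-25 : 14)

First entry: -29, -28, -27, -26 → -25 (+1 each step).
Second entry goes 1, 4, 5, 9 → 14 (each term is the sum of the two before it).
Putting it together: (-25 : 14).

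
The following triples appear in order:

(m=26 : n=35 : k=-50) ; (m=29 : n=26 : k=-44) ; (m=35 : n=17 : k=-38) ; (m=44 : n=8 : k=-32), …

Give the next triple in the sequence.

(m=56 : n=-1 : k=-26)

M: differences are 3, 6, 9, … (increasing by 3 each time), so 26, 29, 35, 44 → 56.
N — −9 each step: 35, 26, 17, 8 → -1.
K: +6 each step; -50, -44, -38, -32 → -26.
So the next triple is (m=56 : n=-1 : k=-26).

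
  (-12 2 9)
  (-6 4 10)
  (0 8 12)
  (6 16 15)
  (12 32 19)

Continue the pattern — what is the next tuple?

(18 64 24)

First coordinate: -12, -6, 0, 6, 12 → 18 (+6 each step).
Second coordinate — ×2 each step: 2, 4, 8, 16, 32 → 64.
Third coordinate goes 9, 10, 12, 15, 19 → 24 (differences are 1, 2, 3, … (increasing by 1 each time)).
Combining the parts gives (18 64 24).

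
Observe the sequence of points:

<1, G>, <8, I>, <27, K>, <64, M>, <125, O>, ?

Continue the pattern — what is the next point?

<216, Q>

First value: 1, 8, 27, 64, 125 → 216 (perfect cubes: 1³, 2³, 3³, …).
Letter goes G, I, K, M, O → Q (letters move forward 2 places in the alphabet).
Putting it together: <216, Q>.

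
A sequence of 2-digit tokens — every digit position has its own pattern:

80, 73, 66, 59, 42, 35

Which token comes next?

First digit: −1 each step, mod 10, so 8, 7, 6, 5, 4, 3 → 2.
Second digit goes 0, 3, 6, 9, 2, 5 → 8 (+3 each step, mod 10).
Putting it together: 28.

28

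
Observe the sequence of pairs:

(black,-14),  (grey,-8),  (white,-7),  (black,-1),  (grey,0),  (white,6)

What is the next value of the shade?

black

Shade: repeats black → grey → white, so black, grey, white, black, grey, white → black.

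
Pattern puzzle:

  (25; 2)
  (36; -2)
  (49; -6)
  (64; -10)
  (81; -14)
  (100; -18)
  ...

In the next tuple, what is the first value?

First value: perfect squares: 5², 6², 7², …; 25, 36, 49, 64, 81, 100 → 121.

121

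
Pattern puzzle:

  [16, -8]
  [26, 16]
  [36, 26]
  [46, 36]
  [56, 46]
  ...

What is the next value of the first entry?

For the first entry, +10 each step: 16, 26, 36, 46, 56 → 66.

66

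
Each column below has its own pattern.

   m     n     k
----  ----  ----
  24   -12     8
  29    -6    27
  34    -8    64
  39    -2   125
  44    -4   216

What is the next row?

Column m goes 24, 29, 34, 39, 44 → 49 (+5 each step).
Column n goes -12, -6, -8, -2, -4 → 2 (alternating steps +6, −2, +6, −2, …).
Column k: perfect cubes: 2³, 3³, 4³, …; 8, 27, 64, 125, 216 → 343.
So the next row is 49  2  343.

49  2  343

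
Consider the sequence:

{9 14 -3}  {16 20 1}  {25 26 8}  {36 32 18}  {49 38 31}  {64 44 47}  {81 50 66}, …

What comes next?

{100 56 88}

For the first component, perfect squares: 3², 4², 5², …: 9, 16, 25, 36, 49, 64, 81 → 100.
Second component: 14, 20, 26, 32, 38, 44, 50 → 56 (+6 each step).
Third component: differences are 4, 7, 10, … (increasing by 3 each time); -3, 1, 8, 18, 31, 47, 66 → 88.
Combining the parts gives {100 56 88}.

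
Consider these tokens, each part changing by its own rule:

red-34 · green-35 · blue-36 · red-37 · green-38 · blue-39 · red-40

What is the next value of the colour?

green

Colour — repeats red → green → blue: red, green, blue, red, green, blue, red → green.
Second component: 34, 35, 36, 37, 38, 39, 40 → 41 (+1 each step).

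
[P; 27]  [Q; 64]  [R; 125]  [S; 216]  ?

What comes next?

[T; 343]

Letter: letters move forward 1 place in the alphabet; P, Q, R, S → T.
Second entry — perfect cubes: 3³, 4³, 5³, …: 27, 64, 125, 216 → 343.
Putting it together: [T; 343].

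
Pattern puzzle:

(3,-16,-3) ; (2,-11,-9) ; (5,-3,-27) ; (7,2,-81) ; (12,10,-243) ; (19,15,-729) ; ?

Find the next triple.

First part: each term is the sum of the two before it, so 3, 2, 5, 7, 12, 19 → 31.
Second part: -16, -11, -3, 2, 10, 15 → 23 (alternating steps +5, +8, +5, +8, …).
Third part: ×3 each step; -3, -9, -27, -81, -243, -729 → -2187.
Putting it together: (31,23,-2187).

(31,23,-2187)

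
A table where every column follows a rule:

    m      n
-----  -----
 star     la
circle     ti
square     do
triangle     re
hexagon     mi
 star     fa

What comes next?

circle  sol

Column m: repeats star → circle → square → triangle → hexagon; star, circle, square, triangle, hexagon, star → circle.
Column n: la, ti, do, re, mi, fa → sol (runs through the solfège scale do→ti).
So the next line is circle  sol.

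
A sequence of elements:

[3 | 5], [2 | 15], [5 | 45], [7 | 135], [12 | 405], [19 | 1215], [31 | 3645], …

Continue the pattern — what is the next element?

[50 | 10935]

First part — each term is the sum of the two before it: 3, 2, 5, 7, 12, 19, 31 → 50.
Second part: ×3 each step, so 5, 15, 45, 135, 405, 1215, 3645 → 10935.
So the next element is [50 | 10935].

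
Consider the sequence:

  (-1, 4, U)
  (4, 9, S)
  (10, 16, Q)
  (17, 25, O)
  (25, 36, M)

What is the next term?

First part: differences are 5, 6, 7, … (increasing by 1 each time); -1, 4, 10, 17, 25 → 34.
Second part: perfect squares: 2², 3², 4², …; 4, 9, 16, 25, 36 → 49.
Letter: letters move back 2 places in the alphabet, so U, S, Q, O, M → K.
So the next term is (34, 49, K).

(34, 49, K)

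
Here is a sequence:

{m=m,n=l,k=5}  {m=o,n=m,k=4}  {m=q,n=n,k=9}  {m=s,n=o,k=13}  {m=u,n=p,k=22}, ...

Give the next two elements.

M: m, o, q, s, u → w → y (letters move forward 2 places in the alphabet).
For the n, letters move forward 1 place in the alphabet: l, m, n, o, p → q → r.
K: 5, 4, 9, 13, 22 → 35 → 57 (each term is the sum of the two before it).
Putting the parts together: {m=w,n=q,k=35} and then {m=y,n=r,k=57}.

{m=w,n=q,k=35}, {m=y,n=r,k=57}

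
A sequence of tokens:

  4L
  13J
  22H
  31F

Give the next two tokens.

40D, 49B

First component: +9 each step; 4, 13, 22, 31 → 40 → 49.
Letter: letters move back 2 places in the alphabet; L, J, H, F → D → B.
So the next two tokens are 40D and 49B.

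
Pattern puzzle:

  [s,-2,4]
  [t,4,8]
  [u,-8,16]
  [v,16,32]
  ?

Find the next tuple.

[w,-32,64]

Letter: letters move forward 1 place in the alphabet; s, t, u, v → w.
For the second value, ×(-2) each step: -2, 4, -8, 16 → -32.
Third value: ×2 each step, so 4, 8, 16, 32 → 64.
Combining the parts gives [w,-32,64].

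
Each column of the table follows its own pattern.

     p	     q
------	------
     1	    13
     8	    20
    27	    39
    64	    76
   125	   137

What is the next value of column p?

216

For the column p, perfect cubes: 1³, 2³, 3³, …: 1, 8, 27, 64, 125 → 216.
Column q: always 12 more than the column p; 13, 20, 39, 76, 137 → 228.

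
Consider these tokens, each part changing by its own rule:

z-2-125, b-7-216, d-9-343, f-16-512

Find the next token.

Letter: letters move forward 2 places in the alphabet, wrapping Z→A; z, b, d, f → h.
Second component: each term is the sum of the two before it, so 2, 7, 9, 16 → 25.
Third component: 125, 216, 343, 512 → 729 (perfect cubes: 5³, 6³, 7³, …).
So the next token is h-25-729.

h-25-729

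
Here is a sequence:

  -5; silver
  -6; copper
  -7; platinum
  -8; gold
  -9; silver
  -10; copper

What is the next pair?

-11; platinum

First component: −1 each step; -5, -6, -7, -8, -9, -10 → -11.
Metal: repeats silver → copper → platinum → gold; silver, copper, platinum, gold, silver, copper → platinum.
So the next pair is -11; platinum.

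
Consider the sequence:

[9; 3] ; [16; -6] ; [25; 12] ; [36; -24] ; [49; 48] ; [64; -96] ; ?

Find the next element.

[81; 192]

First component — perfect squares: 3², 4², 5², …: 9, 16, 25, 36, 49, 64 → 81.
Second component — ×(-2) each step: 3, -6, 12, -24, 48, -96 → 192.
Combining the parts gives [81; 192].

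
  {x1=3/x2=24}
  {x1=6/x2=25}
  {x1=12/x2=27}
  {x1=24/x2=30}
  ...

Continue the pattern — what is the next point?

X1 goes 3, 6, 12, 24 → 48 (×2 each step).
X2 — differences are 1, 2, 3, … (increasing by 1 each time): 24, 25, 27, 30 → 34.
So the next point is {x1=48/x2=34}.

{x1=48/x2=34}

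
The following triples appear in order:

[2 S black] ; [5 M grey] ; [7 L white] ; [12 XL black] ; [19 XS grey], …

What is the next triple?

First entry goes 2, 5, 7, 12, 19 → 31 (each term is the sum of the two before it).
Size: runs through clothing sizes XS→XL; S, M, L, XL, XS → S.
Shade goes black, grey, white, black, grey → white (repeats black → grey → white).
So the next triple is [31 S white].

[31 S white]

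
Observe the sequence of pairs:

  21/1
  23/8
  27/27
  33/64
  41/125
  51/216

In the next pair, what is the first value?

First value — differences are 2, 4, 6, … (increasing by 2 each time): 21, 23, 27, 33, 41, 51 → 63.

63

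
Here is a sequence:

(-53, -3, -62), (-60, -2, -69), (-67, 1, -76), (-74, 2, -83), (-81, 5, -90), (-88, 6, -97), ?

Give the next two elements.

(-95, 9, -104), (-102, 10, -111)

First part: -53, -60, -67, -74, -81, -88 → -95 → -102 (−7 each step).
Second part goes -3, -2, 1, 2, 5, 6 → 9 → 10 (alternating steps +1, +3, +1, +3, …).
For the third part, always 9 less than the first part: -62, -69, -76, -83, -90, -97 → -104 → -111.
So the next two elements are (-95, 9, -104) and (-102, 10, -111).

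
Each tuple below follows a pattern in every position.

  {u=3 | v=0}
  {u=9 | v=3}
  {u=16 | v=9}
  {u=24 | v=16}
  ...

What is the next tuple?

U — differences are 6, 7, 8, … (increasing by 1 each time): 3, 9, 16, 24 → 33.
V: always the previous value of the u, so 0, 3, 9, 16 → 24.
Combining the parts gives {u=33 | v=24}.

{u=33 | v=24}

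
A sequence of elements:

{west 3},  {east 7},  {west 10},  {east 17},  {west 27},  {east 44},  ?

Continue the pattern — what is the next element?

{west 71}

For the direction, alternates west ↔ east: west, east, west, east, west, east → west.
Second value goes 3, 7, 10, 17, 27, 44 → 71 (each term is the sum of the two before it).
Putting it together: {west 71}.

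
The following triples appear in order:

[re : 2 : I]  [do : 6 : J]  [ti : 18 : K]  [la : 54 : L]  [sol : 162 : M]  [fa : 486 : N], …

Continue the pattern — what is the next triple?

[mi : 1458 : O]

Note goes re, do, ti, la, sol, fa → mi (runs backward through the solfège scale do→ti).
Second part: 2, 6, 18, 54, 162, 486 → 1458 (×3 each step).
Letter — letters move forward 1 place in the alphabet: I, J, K, L, M, N → O.
Putting it together: [mi : 1458 : O].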